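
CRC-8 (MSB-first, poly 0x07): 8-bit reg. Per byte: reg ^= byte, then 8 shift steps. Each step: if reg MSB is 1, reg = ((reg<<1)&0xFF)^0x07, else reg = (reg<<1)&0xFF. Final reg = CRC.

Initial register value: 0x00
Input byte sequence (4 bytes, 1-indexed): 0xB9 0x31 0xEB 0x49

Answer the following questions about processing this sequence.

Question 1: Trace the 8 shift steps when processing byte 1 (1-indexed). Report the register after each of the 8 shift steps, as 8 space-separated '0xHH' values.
Register before byte 1: 0x00
After XOR with byte 0xB9: 0xB9

Answer: 0x75 0xEA 0xD3 0xA1 0x45 0x8A 0x13 0x26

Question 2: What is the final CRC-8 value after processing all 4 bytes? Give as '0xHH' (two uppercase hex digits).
Answer: 0x98

Derivation:
After byte 1 (0xB9): reg=0x26
After byte 2 (0x31): reg=0x65
After byte 3 (0xEB): reg=0xA3
After byte 4 (0x49): reg=0x98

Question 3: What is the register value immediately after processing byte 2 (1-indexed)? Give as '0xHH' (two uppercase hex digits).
After byte 1 (0xB9): reg=0x26
After byte 2 (0x31): reg=0x65

Answer: 0x65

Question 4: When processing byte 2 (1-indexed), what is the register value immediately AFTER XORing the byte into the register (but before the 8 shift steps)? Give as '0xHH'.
Register before byte 2: 0x26
Byte 2: 0x31
0x26 XOR 0x31 = 0x17

Answer: 0x17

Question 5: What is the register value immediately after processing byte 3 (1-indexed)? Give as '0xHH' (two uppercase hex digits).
Answer: 0xA3

Derivation:
After byte 1 (0xB9): reg=0x26
After byte 2 (0x31): reg=0x65
After byte 3 (0xEB): reg=0xA3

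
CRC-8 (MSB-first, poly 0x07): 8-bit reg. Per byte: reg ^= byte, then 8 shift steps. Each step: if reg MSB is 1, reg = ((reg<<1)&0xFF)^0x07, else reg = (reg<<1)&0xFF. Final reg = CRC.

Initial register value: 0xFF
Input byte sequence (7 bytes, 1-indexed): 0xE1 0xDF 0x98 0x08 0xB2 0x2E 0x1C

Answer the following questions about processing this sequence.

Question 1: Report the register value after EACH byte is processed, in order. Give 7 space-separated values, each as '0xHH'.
0x5A 0x92 0x36 0xBA 0x38 0x62 0x7D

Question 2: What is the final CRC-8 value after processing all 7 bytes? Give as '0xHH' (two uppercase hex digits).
Answer: 0x7D

Derivation:
After byte 1 (0xE1): reg=0x5A
After byte 2 (0xDF): reg=0x92
After byte 3 (0x98): reg=0x36
After byte 4 (0x08): reg=0xBA
After byte 5 (0xB2): reg=0x38
After byte 6 (0x2E): reg=0x62
After byte 7 (0x1C): reg=0x7D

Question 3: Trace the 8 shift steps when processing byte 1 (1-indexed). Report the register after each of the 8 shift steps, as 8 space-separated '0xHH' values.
Register before byte 1: 0xFF
After XOR with byte 0xE1: 0x1E

Answer: 0x3C 0x78 0xF0 0xE7 0xC9 0x95 0x2D 0x5A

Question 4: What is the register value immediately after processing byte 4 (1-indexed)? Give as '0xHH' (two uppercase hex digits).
Answer: 0xBA

Derivation:
After byte 1 (0xE1): reg=0x5A
After byte 2 (0xDF): reg=0x92
After byte 3 (0x98): reg=0x36
After byte 4 (0x08): reg=0xBA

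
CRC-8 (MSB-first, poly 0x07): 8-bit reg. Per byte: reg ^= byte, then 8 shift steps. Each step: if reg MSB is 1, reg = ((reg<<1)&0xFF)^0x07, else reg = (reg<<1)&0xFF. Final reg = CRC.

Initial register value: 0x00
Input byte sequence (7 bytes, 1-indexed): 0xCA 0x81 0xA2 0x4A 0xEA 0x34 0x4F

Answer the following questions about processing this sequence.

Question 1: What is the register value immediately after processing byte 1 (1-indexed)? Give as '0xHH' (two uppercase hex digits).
Answer: 0x78

Derivation:
After byte 1 (0xCA): reg=0x78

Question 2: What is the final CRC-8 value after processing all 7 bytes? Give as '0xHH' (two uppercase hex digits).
After byte 1 (0xCA): reg=0x78
After byte 2 (0x81): reg=0xE1
After byte 3 (0xA2): reg=0xCE
After byte 4 (0x4A): reg=0x95
After byte 5 (0xEA): reg=0x7A
After byte 6 (0x34): reg=0xED
After byte 7 (0x4F): reg=0x67

Answer: 0x67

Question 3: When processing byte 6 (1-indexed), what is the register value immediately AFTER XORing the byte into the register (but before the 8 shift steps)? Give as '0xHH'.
Register before byte 6: 0x7A
Byte 6: 0x34
0x7A XOR 0x34 = 0x4E

Answer: 0x4E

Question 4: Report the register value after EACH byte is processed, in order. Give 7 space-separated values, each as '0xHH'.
0x78 0xE1 0xCE 0x95 0x7A 0xED 0x67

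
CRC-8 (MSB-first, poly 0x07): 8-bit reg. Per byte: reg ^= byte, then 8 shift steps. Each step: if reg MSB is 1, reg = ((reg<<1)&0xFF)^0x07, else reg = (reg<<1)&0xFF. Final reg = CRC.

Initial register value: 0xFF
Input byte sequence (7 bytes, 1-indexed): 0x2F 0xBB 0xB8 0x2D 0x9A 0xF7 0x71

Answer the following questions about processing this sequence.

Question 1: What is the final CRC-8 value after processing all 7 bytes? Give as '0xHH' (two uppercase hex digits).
After byte 1 (0x2F): reg=0x3E
After byte 2 (0xBB): reg=0x92
After byte 3 (0xB8): reg=0xD6
After byte 4 (0x2D): reg=0xEF
After byte 5 (0x9A): reg=0x4C
After byte 6 (0xF7): reg=0x28
After byte 7 (0x71): reg=0x88

Answer: 0x88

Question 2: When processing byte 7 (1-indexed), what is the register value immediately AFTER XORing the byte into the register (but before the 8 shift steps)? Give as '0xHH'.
Answer: 0x59

Derivation:
Register before byte 7: 0x28
Byte 7: 0x71
0x28 XOR 0x71 = 0x59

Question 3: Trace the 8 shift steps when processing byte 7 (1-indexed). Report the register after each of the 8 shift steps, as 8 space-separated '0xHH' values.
After byte 1 (0x2F): reg=0x3E
After byte 2 (0xBB): reg=0x92
After byte 3 (0xB8): reg=0xD6
After byte 4 (0x2D): reg=0xEF
After byte 5 (0x9A): reg=0x4C
After byte 6 (0xF7): reg=0x28
Register before byte 7: 0x28
After XOR with byte 0x71: 0x59

Answer: 0xB2 0x63 0xC6 0x8B 0x11 0x22 0x44 0x88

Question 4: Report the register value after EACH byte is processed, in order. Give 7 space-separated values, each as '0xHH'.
0x3E 0x92 0xD6 0xEF 0x4C 0x28 0x88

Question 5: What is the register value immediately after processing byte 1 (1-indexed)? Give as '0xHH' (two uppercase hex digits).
After byte 1 (0x2F): reg=0x3E

Answer: 0x3E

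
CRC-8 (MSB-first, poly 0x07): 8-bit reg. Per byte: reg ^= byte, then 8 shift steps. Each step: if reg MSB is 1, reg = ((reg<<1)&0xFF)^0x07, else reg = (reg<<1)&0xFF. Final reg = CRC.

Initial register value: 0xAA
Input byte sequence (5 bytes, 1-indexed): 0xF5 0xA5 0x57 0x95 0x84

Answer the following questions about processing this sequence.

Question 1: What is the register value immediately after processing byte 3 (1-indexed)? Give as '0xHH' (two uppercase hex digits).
After byte 1 (0xF5): reg=0x9A
After byte 2 (0xA5): reg=0xBD
After byte 3 (0x57): reg=0x98

Answer: 0x98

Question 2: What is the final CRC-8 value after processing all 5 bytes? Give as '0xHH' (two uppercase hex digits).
Answer: 0x7C

Derivation:
After byte 1 (0xF5): reg=0x9A
After byte 2 (0xA5): reg=0xBD
After byte 3 (0x57): reg=0x98
After byte 4 (0x95): reg=0x23
After byte 5 (0x84): reg=0x7C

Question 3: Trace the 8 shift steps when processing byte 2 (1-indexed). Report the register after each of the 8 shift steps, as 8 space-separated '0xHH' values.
After byte 1 (0xF5): reg=0x9A
Register before byte 2: 0x9A
After XOR with byte 0xA5: 0x3F

Answer: 0x7E 0xFC 0xFF 0xF9 0xF5 0xED 0xDD 0xBD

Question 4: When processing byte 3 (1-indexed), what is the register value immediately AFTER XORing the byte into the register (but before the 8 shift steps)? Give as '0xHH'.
Answer: 0xEA

Derivation:
Register before byte 3: 0xBD
Byte 3: 0x57
0xBD XOR 0x57 = 0xEA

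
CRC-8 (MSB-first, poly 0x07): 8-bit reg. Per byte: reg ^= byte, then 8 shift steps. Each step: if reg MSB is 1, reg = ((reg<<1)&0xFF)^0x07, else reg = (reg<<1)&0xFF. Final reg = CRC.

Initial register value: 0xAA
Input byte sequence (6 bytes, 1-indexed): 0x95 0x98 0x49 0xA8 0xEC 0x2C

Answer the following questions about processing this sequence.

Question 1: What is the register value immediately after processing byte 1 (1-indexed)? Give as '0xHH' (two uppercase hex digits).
After byte 1 (0x95): reg=0xBD

Answer: 0xBD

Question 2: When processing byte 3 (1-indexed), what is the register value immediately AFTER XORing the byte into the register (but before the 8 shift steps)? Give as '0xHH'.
Register before byte 3: 0xFB
Byte 3: 0x49
0xFB XOR 0x49 = 0xB2

Answer: 0xB2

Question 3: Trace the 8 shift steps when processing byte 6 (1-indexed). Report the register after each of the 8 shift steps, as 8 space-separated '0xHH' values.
Answer: 0x54 0xA8 0x57 0xAE 0x5B 0xB6 0x6B 0xD6

Derivation:
After byte 1 (0x95): reg=0xBD
After byte 2 (0x98): reg=0xFB
After byte 3 (0x49): reg=0x17
After byte 4 (0xA8): reg=0x34
After byte 5 (0xEC): reg=0x06
Register before byte 6: 0x06
After XOR with byte 0x2C: 0x2A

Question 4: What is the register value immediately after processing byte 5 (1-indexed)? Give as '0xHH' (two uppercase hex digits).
After byte 1 (0x95): reg=0xBD
After byte 2 (0x98): reg=0xFB
After byte 3 (0x49): reg=0x17
After byte 4 (0xA8): reg=0x34
After byte 5 (0xEC): reg=0x06

Answer: 0x06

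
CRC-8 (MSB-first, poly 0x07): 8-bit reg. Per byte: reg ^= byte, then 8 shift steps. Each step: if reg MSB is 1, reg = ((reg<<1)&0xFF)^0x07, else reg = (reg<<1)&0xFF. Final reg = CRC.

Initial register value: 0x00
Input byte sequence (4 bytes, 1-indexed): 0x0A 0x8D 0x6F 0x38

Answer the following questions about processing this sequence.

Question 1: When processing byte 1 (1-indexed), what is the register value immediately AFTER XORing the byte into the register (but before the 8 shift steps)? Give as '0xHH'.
Register before byte 1: 0x00
Byte 1: 0x0A
0x00 XOR 0x0A = 0x0A

Answer: 0x0A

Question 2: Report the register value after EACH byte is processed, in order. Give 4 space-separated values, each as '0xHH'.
0x36 0x28 0xD2 0x98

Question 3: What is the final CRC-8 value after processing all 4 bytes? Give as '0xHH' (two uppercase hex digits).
After byte 1 (0x0A): reg=0x36
After byte 2 (0x8D): reg=0x28
After byte 3 (0x6F): reg=0xD2
After byte 4 (0x38): reg=0x98

Answer: 0x98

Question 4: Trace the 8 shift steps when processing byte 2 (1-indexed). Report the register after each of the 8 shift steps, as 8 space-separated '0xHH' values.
After byte 1 (0x0A): reg=0x36
Register before byte 2: 0x36
After XOR with byte 0x8D: 0xBB

Answer: 0x71 0xE2 0xC3 0x81 0x05 0x0A 0x14 0x28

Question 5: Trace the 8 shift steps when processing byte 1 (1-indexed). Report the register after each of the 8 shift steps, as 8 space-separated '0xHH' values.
Register before byte 1: 0x00
After XOR with byte 0x0A: 0x0A

Answer: 0x14 0x28 0x50 0xA0 0x47 0x8E 0x1B 0x36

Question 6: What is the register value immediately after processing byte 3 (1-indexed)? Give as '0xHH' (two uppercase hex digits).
After byte 1 (0x0A): reg=0x36
After byte 2 (0x8D): reg=0x28
After byte 3 (0x6F): reg=0xD2

Answer: 0xD2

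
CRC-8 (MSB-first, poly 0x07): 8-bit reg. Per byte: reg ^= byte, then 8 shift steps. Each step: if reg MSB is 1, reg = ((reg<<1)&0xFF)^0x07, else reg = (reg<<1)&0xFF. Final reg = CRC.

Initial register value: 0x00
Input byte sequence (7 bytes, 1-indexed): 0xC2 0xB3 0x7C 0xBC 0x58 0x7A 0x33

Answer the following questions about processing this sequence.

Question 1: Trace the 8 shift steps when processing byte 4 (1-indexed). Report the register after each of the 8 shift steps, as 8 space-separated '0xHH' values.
Answer: 0xCF 0x99 0x35 0x6A 0xD4 0xAF 0x59 0xB2

Derivation:
After byte 1 (0xC2): reg=0x40
After byte 2 (0xB3): reg=0xD7
After byte 3 (0x7C): reg=0x58
Register before byte 4: 0x58
After XOR with byte 0xBC: 0xE4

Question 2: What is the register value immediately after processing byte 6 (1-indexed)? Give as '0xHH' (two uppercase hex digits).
After byte 1 (0xC2): reg=0x40
After byte 2 (0xB3): reg=0xD7
After byte 3 (0x7C): reg=0x58
After byte 4 (0xBC): reg=0xB2
After byte 5 (0x58): reg=0x98
After byte 6 (0x7A): reg=0xA0

Answer: 0xA0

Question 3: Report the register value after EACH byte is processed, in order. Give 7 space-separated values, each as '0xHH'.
0x40 0xD7 0x58 0xB2 0x98 0xA0 0xF0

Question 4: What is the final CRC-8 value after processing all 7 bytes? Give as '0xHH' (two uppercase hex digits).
After byte 1 (0xC2): reg=0x40
After byte 2 (0xB3): reg=0xD7
After byte 3 (0x7C): reg=0x58
After byte 4 (0xBC): reg=0xB2
After byte 5 (0x58): reg=0x98
After byte 6 (0x7A): reg=0xA0
After byte 7 (0x33): reg=0xF0

Answer: 0xF0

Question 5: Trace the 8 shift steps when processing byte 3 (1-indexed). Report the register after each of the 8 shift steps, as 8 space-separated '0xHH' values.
After byte 1 (0xC2): reg=0x40
After byte 2 (0xB3): reg=0xD7
Register before byte 3: 0xD7
After XOR with byte 0x7C: 0xAB

Answer: 0x51 0xA2 0x43 0x86 0x0B 0x16 0x2C 0x58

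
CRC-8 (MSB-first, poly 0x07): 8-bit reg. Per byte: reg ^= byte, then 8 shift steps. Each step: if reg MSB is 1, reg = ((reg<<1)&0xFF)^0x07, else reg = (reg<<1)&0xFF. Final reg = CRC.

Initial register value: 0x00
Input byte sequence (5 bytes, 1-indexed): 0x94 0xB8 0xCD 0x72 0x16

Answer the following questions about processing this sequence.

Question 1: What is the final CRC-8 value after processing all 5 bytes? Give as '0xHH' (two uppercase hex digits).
After byte 1 (0x94): reg=0xE5
After byte 2 (0xB8): reg=0x94
After byte 3 (0xCD): reg=0x88
After byte 4 (0x72): reg=0xE8
After byte 5 (0x16): reg=0xF4

Answer: 0xF4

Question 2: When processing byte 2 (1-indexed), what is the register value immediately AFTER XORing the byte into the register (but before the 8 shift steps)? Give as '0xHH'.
Register before byte 2: 0xE5
Byte 2: 0xB8
0xE5 XOR 0xB8 = 0x5D

Answer: 0x5D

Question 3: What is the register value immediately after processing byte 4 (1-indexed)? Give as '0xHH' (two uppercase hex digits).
After byte 1 (0x94): reg=0xE5
After byte 2 (0xB8): reg=0x94
After byte 3 (0xCD): reg=0x88
After byte 4 (0x72): reg=0xE8

Answer: 0xE8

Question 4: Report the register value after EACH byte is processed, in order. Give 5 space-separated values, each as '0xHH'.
0xE5 0x94 0x88 0xE8 0xF4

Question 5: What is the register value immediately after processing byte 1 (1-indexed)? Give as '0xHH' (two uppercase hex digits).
Answer: 0xE5

Derivation:
After byte 1 (0x94): reg=0xE5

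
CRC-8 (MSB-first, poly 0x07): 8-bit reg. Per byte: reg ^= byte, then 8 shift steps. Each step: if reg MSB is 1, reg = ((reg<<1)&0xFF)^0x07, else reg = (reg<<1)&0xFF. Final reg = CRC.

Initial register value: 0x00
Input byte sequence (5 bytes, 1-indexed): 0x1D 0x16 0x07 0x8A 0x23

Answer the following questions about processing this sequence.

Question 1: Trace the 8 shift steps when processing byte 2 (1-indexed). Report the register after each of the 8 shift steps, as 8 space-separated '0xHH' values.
Answer: 0x8A 0x13 0x26 0x4C 0x98 0x37 0x6E 0xDC

Derivation:
After byte 1 (0x1D): reg=0x53
Register before byte 2: 0x53
After XOR with byte 0x16: 0x45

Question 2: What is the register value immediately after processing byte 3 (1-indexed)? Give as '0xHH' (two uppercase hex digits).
After byte 1 (0x1D): reg=0x53
After byte 2 (0x16): reg=0xDC
After byte 3 (0x07): reg=0x0F

Answer: 0x0F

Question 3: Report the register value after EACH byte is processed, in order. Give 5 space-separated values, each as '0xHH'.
0x53 0xDC 0x0F 0x92 0x1E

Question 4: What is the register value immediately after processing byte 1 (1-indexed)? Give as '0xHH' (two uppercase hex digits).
After byte 1 (0x1D): reg=0x53

Answer: 0x53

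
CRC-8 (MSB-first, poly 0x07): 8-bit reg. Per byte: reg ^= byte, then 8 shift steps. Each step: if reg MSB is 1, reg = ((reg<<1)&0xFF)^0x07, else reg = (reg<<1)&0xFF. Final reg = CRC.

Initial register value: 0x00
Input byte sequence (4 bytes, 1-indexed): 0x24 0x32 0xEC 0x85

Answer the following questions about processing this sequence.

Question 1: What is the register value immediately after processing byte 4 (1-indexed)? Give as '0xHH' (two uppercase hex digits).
After byte 1 (0x24): reg=0xFC
After byte 2 (0x32): reg=0x64
After byte 3 (0xEC): reg=0xB1
After byte 4 (0x85): reg=0x8C

Answer: 0x8C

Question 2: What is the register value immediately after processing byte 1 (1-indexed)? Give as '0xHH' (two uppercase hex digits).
After byte 1 (0x24): reg=0xFC

Answer: 0xFC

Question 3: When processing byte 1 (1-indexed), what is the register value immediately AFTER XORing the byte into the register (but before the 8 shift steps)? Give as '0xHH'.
Answer: 0x24

Derivation:
Register before byte 1: 0x00
Byte 1: 0x24
0x00 XOR 0x24 = 0x24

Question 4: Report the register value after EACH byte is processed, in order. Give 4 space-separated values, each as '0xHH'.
0xFC 0x64 0xB1 0x8C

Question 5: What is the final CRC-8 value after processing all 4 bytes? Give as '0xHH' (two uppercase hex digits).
After byte 1 (0x24): reg=0xFC
After byte 2 (0x32): reg=0x64
After byte 3 (0xEC): reg=0xB1
After byte 4 (0x85): reg=0x8C

Answer: 0x8C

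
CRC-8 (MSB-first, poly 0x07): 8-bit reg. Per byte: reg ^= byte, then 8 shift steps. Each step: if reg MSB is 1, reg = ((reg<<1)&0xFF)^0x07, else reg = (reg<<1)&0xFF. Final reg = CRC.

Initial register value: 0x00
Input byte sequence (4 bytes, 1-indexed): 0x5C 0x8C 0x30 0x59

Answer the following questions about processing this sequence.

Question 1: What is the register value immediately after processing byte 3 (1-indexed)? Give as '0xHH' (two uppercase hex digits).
After byte 1 (0x5C): reg=0x93
After byte 2 (0x8C): reg=0x5D
After byte 3 (0x30): reg=0x04

Answer: 0x04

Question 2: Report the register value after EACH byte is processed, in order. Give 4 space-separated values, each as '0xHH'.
0x93 0x5D 0x04 0x94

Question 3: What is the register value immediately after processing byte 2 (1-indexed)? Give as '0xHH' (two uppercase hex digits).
Answer: 0x5D

Derivation:
After byte 1 (0x5C): reg=0x93
After byte 2 (0x8C): reg=0x5D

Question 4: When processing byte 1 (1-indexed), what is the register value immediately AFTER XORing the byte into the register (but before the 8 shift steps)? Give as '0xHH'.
Answer: 0x5C

Derivation:
Register before byte 1: 0x00
Byte 1: 0x5C
0x00 XOR 0x5C = 0x5C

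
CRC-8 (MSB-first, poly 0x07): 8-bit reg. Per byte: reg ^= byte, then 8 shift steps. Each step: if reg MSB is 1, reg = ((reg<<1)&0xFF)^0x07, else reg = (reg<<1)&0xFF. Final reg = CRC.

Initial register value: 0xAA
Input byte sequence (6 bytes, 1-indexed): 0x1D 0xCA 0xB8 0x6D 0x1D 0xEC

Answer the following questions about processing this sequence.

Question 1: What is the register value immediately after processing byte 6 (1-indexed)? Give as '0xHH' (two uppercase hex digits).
Answer: 0x5C

Derivation:
After byte 1 (0x1D): reg=0x0C
After byte 2 (0xCA): reg=0x5C
After byte 3 (0xB8): reg=0xB2
After byte 4 (0x6D): reg=0x13
After byte 5 (0x1D): reg=0x2A
After byte 6 (0xEC): reg=0x5C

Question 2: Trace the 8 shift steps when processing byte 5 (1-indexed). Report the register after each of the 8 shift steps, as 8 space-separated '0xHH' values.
Answer: 0x1C 0x38 0x70 0xE0 0xC7 0x89 0x15 0x2A

Derivation:
After byte 1 (0x1D): reg=0x0C
After byte 2 (0xCA): reg=0x5C
After byte 3 (0xB8): reg=0xB2
After byte 4 (0x6D): reg=0x13
Register before byte 5: 0x13
After XOR with byte 0x1D: 0x0E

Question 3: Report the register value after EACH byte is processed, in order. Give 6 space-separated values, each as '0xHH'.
0x0C 0x5C 0xB2 0x13 0x2A 0x5C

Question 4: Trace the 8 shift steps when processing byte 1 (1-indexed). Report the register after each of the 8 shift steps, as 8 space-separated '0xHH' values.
Answer: 0x69 0xD2 0xA3 0x41 0x82 0x03 0x06 0x0C

Derivation:
Register before byte 1: 0xAA
After XOR with byte 0x1D: 0xB7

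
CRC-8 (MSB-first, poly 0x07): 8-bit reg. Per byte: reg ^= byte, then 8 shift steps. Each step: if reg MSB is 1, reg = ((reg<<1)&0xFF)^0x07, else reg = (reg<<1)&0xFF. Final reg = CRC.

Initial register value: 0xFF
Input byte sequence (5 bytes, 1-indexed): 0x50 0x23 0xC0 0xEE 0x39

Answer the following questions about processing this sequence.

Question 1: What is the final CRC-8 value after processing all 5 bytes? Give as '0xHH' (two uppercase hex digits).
Answer: 0x80

Derivation:
After byte 1 (0x50): reg=0x44
After byte 2 (0x23): reg=0x32
After byte 3 (0xC0): reg=0xD0
After byte 4 (0xEE): reg=0xBA
After byte 5 (0x39): reg=0x80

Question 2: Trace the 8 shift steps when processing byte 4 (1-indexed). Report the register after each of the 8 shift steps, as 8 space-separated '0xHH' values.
Answer: 0x7C 0xF8 0xF7 0xE9 0xD5 0xAD 0x5D 0xBA

Derivation:
After byte 1 (0x50): reg=0x44
After byte 2 (0x23): reg=0x32
After byte 3 (0xC0): reg=0xD0
Register before byte 4: 0xD0
After XOR with byte 0xEE: 0x3E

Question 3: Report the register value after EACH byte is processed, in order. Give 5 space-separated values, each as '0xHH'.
0x44 0x32 0xD0 0xBA 0x80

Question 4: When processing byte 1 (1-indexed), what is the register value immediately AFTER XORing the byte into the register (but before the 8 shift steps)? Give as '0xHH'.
Answer: 0xAF

Derivation:
Register before byte 1: 0xFF
Byte 1: 0x50
0xFF XOR 0x50 = 0xAF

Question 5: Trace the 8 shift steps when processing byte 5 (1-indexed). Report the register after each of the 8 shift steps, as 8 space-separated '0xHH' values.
After byte 1 (0x50): reg=0x44
After byte 2 (0x23): reg=0x32
After byte 3 (0xC0): reg=0xD0
After byte 4 (0xEE): reg=0xBA
Register before byte 5: 0xBA
After XOR with byte 0x39: 0x83

Answer: 0x01 0x02 0x04 0x08 0x10 0x20 0x40 0x80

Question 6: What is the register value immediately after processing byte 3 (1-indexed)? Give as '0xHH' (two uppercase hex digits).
Answer: 0xD0

Derivation:
After byte 1 (0x50): reg=0x44
After byte 2 (0x23): reg=0x32
After byte 3 (0xC0): reg=0xD0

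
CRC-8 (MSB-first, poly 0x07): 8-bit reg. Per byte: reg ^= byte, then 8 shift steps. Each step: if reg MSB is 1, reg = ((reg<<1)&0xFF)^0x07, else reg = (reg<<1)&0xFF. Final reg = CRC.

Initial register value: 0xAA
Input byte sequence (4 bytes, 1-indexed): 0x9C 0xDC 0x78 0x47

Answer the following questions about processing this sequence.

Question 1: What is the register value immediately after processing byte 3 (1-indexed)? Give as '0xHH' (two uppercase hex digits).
Answer: 0xB5

Derivation:
After byte 1 (0x9C): reg=0x82
After byte 2 (0xDC): reg=0x9D
After byte 3 (0x78): reg=0xB5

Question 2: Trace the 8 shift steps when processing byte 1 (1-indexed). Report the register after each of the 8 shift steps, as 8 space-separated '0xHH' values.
Register before byte 1: 0xAA
After XOR with byte 0x9C: 0x36

Answer: 0x6C 0xD8 0xB7 0x69 0xD2 0xA3 0x41 0x82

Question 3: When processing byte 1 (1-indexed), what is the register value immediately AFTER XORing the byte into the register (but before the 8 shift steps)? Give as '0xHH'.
Answer: 0x36

Derivation:
Register before byte 1: 0xAA
Byte 1: 0x9C
0xAA XOR 0x9C = 0x36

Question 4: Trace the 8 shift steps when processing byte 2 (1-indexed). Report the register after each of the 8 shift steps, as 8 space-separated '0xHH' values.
Answer: 0xBC 0x7F 0xFE 0xFB 0xF1 0xE5 0xCD 0x9D

Derivation:
After byte 1 (0x9C): reg=0x82
Register before byte 2: 0x82
After XOR with byte 0xDC: 0x5E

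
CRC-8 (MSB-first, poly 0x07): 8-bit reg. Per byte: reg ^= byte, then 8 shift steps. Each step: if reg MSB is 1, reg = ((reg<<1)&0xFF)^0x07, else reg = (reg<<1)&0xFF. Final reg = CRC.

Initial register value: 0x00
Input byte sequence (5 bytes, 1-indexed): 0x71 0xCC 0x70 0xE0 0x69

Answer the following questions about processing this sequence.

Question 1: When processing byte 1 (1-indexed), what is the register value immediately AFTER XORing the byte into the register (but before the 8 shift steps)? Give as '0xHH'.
Register before byte 1: 0x00
Byte 1: 0x71
0x00 XOR 0x71 = 0x71

Answer: 0x71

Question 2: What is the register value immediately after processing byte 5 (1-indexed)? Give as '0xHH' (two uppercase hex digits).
Answer: 0x82

Derivation:
After byte 1 (0x71): reg=0x50
After byte 2 (0xCC): reg=0xDD
After byte 3 (0x70): reg=0x4A
After byte 4 (0xE0): reg=0x5F
After byte 5 (0x69): reg=0x82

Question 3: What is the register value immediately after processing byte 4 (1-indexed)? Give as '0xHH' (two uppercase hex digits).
Answer: 0x5F

Derivation:
After byte 1 (0x71): reg=0x50
After byte 2 (0xCC): reg=0xDD
After byte 3 (0x70): reg=0x4A
After byte 4 (0xE0): reg=0x5F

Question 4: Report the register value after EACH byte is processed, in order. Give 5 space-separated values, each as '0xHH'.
0x50 0xDD 0x4A 0x5F 0x82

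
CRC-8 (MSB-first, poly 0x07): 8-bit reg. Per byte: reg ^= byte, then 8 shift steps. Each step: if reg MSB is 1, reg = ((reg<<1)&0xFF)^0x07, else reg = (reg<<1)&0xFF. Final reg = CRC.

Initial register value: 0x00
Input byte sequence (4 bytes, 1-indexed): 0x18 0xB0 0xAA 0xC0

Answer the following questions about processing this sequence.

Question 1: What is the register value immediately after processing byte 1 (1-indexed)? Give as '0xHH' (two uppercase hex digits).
After byte 1 (0x18): reg=0x48

Answer: 0x48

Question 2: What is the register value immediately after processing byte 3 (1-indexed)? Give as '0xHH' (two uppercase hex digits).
After byte 1 (0x18): reg=0x48
After byte 2 (0xB0): reg=0xE6
After byte 3 (0xAA): reg=0xE3

Answer: 0xE3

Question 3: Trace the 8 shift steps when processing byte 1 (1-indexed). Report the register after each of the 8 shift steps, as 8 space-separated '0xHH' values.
Answer: 0x30 0x60 0xC0 0x87 0x09 0x12 0x24 0x48

Derivation:
Register before byte 1: 0x00
After XOR with byte 0x18: 0x18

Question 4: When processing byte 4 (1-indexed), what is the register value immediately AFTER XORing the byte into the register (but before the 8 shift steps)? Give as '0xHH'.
Answer: 0x23

Derivation:
Register before byte 4: 0xE3
Byte 4: 0xC0
0xE3 XOR 0xC0 = 0x23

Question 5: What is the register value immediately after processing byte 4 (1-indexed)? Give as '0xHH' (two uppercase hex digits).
After byte 1 (0x18): reg=0x48
After byte 2 (0xB0): reg=0xE6
After byte 3 (0xAA): reg=0xE3
After byte 4 (0xC0): reg=0xE9

Answer: 0xE9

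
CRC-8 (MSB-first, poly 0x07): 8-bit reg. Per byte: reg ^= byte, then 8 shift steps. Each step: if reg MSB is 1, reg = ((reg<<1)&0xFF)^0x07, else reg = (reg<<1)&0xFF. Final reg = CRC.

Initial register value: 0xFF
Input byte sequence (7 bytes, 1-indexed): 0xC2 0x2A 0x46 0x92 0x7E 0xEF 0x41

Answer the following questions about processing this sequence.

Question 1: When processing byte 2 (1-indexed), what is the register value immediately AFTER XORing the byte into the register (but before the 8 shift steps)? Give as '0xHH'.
Answer: 0x99

Derivation:
Register before byte 2: 0xB3
Byte 2: 0x2A
0xB3 XOR 0x2A = 0x99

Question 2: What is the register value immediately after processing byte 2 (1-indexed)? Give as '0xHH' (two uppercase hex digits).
Answer: 0xC6

Derivation:
After byte 1 (0xC2): reg=0xB3
After byte 2 (0x2A): reg=0xC6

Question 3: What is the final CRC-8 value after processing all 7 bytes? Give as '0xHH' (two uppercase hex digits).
After byte 1 (0xC2): reg=0xB3
After byte 2 (0x2A): reg=0xC6
After byte 3 (0x46): reg=0x89
After byte 4 (0x92): reg=0x41
After byte 5 (0x7E): reg=0xBD
After byte 6 (0xEF): reg=0xB9
After byte 7 (0x41): reg=0xE6

Answer: 0xE6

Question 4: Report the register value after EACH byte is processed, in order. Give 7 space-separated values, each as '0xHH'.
0xB3 0xC6 0x89 0x41 0xBD 0xB9 0xE6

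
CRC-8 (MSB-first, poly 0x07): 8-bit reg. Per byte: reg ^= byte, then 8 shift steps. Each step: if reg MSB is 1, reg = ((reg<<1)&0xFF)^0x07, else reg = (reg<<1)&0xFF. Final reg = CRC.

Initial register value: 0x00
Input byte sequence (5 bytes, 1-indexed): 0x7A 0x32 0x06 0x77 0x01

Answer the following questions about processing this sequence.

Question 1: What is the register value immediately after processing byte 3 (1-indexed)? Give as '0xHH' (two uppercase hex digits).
After byte 1 (0x7A): reg=0x61
After byte 2 (0x32): reg=0xBE
After byte 3 (0x06): reg=0x21

Answer: 0x21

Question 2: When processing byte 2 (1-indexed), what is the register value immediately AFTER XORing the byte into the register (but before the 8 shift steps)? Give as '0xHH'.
Register before byte 2: 0x61
Byte 2: 0x32
0x61 XOR 0x32 = 0x53

Answer: 0x53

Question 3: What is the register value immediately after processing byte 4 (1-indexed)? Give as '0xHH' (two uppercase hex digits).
Answer: 0xA5

Derivation:
After byte 1 (0x7A): reg=0x61
After byte 2 (0x32): reg=0xBE
After byte 3 (0x06): reg=0x21
After byte 4 (0x77): reg=0xA5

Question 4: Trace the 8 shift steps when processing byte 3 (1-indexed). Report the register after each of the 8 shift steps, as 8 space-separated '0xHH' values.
After byte 1 (0x7A): reg=0x61
After byte 2 (0x32): reg=0xBE
Register before byte 3: 0xBE
After XOR with byte 0x06: 0xB8

Answer: 0x77 0xEE 0xDB 0xB1 0x65 0xCA 0x93 0x21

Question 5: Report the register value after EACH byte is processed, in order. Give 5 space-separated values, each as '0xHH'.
0x61 0xBE 0x21 0xA5 0x75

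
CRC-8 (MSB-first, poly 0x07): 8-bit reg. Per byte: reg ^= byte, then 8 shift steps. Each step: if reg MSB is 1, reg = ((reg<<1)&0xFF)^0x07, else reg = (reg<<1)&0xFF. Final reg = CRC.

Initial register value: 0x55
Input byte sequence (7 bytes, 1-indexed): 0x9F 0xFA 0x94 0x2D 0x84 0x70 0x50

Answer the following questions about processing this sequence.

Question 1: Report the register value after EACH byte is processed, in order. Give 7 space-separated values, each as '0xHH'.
0x78 0x87 0x79 0xAB 0xCD 0x3A 0x11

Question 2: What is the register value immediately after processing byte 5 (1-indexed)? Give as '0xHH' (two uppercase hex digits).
After byte 1 (0x9F): reg=0x78
After byte 2 (0xFA): reg=0x87
After byte 3 (0x94): reg=0x79
After byte 4 (0x2D): reg=0xAB
After byte 5 (0x84): reg=0xCD

Answer: 0xCD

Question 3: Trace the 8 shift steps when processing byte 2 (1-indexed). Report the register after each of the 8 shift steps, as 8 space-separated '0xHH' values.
Answer: 0x03 0x06 0x0C 0x18 0x30 0x60 0xC0 0x87

Derivation:
After byte 1 (0x9F): reg=0x78
Register before byte 2: 0x78
After XOR with byte 0xFA: 0x82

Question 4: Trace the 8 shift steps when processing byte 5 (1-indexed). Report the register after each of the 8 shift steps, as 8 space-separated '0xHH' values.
After byte 1 (0x9F): reg=0x78
After byte 2 (0xFA): reg=0x87
After byte 3 (0x94): reg=0x79
After byte 4 (0x2D): reg=0xAB
Register before byte 5: 0xAB
After XOR with byte 0x84: 0x2F

Answer: 0x5E 0xBC 0x7F 0xFE 0xFB 0xF1 0xE5 0xCD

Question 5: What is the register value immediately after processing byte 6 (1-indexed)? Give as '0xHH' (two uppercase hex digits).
After byte 1 (0x9F): reg=0x78
After byte 2 (0xFA): reg=0x87
After byte 3 (0x94): reg=0x79
After byte 4 (0x2D): reg=0xAB
After byte 5 (0x84): reg=0xCD
After byte 6 (0x70): reg=0x3A

Answer: 0x3A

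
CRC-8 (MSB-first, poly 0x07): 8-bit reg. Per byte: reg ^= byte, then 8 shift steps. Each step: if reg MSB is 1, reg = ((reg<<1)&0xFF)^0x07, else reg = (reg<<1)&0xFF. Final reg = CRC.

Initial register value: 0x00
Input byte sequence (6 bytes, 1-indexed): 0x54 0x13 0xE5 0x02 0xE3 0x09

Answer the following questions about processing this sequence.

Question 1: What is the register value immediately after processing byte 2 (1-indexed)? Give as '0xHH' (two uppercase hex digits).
Answer: 0x21

Derivation:
After byte 1 (0x54): reg=0xAB
After byte 2 (0x13): reg=0x21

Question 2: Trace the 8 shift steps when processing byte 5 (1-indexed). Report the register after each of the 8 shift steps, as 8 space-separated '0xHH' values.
Answer: 0xA8 0x57 0xAE 0x5B 0xB6 0x6B 0xD6 0xAB

Derivation:
After byte 1 (0x54): reg=0xAB
After byte 2 (0x13): reg=0x21
After byte 3 (0xE5): reg=0x52
After byte 4 (0x02): reg=0xB7
Register before byte 5: 0xB7
After XOR with byte 0xE3: 0x54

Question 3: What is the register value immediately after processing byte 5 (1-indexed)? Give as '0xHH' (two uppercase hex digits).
Answer: 0xAB

Derivation:
After byte 1 (0x54): reg=0xAB
After byte 2 (0x13): reg=0x21
After byte 3 (0xE5): reg=0x52
After byte 4 (0x02): reg=0xB7
After byte 5 (0xE3): reg=0xAB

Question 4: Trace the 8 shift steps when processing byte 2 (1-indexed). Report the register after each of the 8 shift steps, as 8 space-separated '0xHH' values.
After byte 1 (0x54): reg=0xAB
Register before byte 2: 0xAB
After XOR with byte 0x13: 0xB8

Answer: 0x77 0xEE 0xDB 0xB1 0x65 0xCA 0x93 0x21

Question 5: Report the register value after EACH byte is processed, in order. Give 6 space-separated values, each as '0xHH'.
0xAB 0x21 0x52 0xB7 0xAB 0x67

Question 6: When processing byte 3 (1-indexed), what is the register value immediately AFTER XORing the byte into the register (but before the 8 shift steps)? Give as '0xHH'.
Register before byte 3: 0x21
Byte 3: 0xE5
0x21 XOR 0xE5 = 0xC4

Answer: 0xC4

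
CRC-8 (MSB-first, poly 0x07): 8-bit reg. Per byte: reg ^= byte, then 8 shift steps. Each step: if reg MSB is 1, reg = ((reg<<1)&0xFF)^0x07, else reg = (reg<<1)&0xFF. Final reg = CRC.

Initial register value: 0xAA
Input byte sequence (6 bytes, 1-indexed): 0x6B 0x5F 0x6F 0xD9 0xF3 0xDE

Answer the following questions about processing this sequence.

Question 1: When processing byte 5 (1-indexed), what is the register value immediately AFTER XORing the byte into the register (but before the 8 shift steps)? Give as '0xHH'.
Answer: 0x1B

Derivation:
Register before byte 5: 0xE8
Byte 5: 0xF3
0xE8 XOR 0xF3 = 0x1B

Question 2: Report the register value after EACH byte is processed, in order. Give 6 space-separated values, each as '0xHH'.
0x49 0x62 0x23 0xE8 0x41 0xD4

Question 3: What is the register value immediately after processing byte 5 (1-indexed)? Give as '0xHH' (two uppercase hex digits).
Answer: 0x41

Derivation:
After byte 1 (0x6B): reg=0x49
After byte 2 (0x5F): reg=0x62
After byte 3 (0x6F): reg=0x23
After byte 4 (0xD9): reg=0xE8
After byte 5 (0xF3): reg=0x41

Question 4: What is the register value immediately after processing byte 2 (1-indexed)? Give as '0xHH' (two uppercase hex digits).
After byte 1 (0x6B): reg=0x49
After byte 2 (0x5F): reg=0x62

Answer: 0x62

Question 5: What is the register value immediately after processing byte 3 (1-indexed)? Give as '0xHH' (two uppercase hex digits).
Answer: 0x23

Derivation:
After byte 1 (0x6B): reg=0x49
After byte 2 (0x5F): reg=0x62
After byte 3 (0x6F): reg=0x23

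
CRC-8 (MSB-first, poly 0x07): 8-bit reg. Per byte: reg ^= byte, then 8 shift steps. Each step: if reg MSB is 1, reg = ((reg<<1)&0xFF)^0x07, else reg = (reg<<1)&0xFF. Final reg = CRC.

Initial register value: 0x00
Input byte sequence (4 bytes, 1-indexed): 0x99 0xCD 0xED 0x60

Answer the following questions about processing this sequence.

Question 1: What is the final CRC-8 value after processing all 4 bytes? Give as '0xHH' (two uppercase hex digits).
After byte 1 (0x99): reg=0xC6
After byte 2 (0xCD): reg=0x31
After byte 3 (0xED): reg=0x1A
After byte 4 (0x60): reg=0x61

Answer: 0x61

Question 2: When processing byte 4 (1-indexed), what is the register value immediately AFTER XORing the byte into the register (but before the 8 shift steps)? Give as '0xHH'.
Register before byte 4: 0x1A
Byte 4: 0x60
0x1A XOR 0x60 = 0x7A

Answer: 0x7A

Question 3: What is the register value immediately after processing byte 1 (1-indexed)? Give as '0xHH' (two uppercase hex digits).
After byte 1 (0x99): reg=0xC6

Answer: 0xC6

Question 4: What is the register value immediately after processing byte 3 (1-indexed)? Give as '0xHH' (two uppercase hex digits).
After byte 1 (0x99): reg=0xC6
After byte 2 (0xCD): reg=0x31
After byte 3 (0xED): reg=0x1A

Answer: 0x1A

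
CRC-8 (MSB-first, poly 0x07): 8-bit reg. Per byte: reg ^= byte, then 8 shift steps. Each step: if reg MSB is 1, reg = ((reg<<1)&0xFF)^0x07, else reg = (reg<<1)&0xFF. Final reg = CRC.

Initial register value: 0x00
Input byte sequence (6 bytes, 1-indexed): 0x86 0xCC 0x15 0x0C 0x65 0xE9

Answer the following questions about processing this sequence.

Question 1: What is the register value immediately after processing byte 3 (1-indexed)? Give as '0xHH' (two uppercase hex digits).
Answer: 0x0C

Derivation:
After byte 1 (0x86): reg=0x9B
After byte 2 (0xCC): reg=0xA2
After byte 3 (0x15): reg=0x0C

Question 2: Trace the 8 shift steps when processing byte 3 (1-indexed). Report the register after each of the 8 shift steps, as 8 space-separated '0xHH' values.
After byte 1 (0x86): reg=0x9B
After byte 2 (0xCC): reg=0xA2
Register before byte 3: 0xA2
After XOR with byte 0x15: 0xB7

Answer: 0x69 0xD2 0xA3 0x41 0x82 0x03 0x06 0x0C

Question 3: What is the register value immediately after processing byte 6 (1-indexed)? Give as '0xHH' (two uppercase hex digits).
After byte 1 (0x86): reg=0x9B
After byte 2 (0xCC): reg=0xA2
After byte 3 (0x15): reg=0x0C
After byte 4 (0x0C): reg=0x00
After byte 5 (0x65): reg=0x3C
After byte 6 (0xE9): reg=0x25

Answer: 0x25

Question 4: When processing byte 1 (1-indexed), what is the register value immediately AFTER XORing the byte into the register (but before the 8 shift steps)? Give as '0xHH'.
Answer: 0x86

Derivation:
Register before byte 1: 0x00
Byte 1: 0x86
0x00 XOR 0x86 = 0x86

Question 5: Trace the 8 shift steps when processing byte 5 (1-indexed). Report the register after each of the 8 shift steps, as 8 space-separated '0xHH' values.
Answer: 0xCA 0x93 0x21 0x42 0x84 0x0F 0x1E 0x3C

Derivation:
After byte 1 (0x86): reg=0x9B
After byte 2 (0xCC): reg=0xA2
After byte 3 (0x15): reg=0x0C
After byte 4 (0x0C): reg=0x00
Register before byte 5: 0x00
After XOR with byte 0x65: 0x65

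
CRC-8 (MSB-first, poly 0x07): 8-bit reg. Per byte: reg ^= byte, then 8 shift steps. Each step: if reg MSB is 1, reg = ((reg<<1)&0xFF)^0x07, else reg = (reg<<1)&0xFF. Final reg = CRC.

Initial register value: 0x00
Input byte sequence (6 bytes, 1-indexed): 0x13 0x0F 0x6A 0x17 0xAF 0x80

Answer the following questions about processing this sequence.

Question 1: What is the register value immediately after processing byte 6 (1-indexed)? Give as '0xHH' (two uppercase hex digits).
After byte 1 (0x13): reg=0x79
After byte 2 (0x0F): reg=0x45
After byte 3 (0x6A): reg=0xCD
After byte 4 (0x17): reg=0x08
After byte 5 (0xAF): reg=0x7C
After byte 6 (0x80): reg=0xFA

Answer: 0xFA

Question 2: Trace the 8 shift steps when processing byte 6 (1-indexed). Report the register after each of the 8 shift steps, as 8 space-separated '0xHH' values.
After byte 1 (0x13): reg=0x79
After byte 2 (0x0F): reg=0x45
After byte 3 (0x6A): reg=0xCD
After byte 4 (0x17): reg=0x08
After byte 5 (0xAF): reg=0x7C
Register before byte 6: 0x7C
After XOR with byte 0x80: 0xFC

Answer: 0xFF 0xF9 0xF5 0xED 0xDD 0xBD 0x7D 0xFA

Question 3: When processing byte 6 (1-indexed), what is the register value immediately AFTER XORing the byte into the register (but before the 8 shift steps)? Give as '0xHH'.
Answer: 0xFC

Derivation:
Register before byte 6: 0x7C
Byte 6: 0x80
0x7C XOR 0x80 = 0xFC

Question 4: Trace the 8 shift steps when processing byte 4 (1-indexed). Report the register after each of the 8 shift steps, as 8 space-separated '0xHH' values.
Answer: 0xB3 0x61 0xC2 0x83 0x01 0x02 0x04 0x08

Derivation:
After byte 1 (0x13): reg=0x79
After byte 2 (0x0F): reg=0x45
After byte 3 (0x6A): reg=0xCD
Register before byte 4: 0xCD
After XOR with byte 0x17: 0xDA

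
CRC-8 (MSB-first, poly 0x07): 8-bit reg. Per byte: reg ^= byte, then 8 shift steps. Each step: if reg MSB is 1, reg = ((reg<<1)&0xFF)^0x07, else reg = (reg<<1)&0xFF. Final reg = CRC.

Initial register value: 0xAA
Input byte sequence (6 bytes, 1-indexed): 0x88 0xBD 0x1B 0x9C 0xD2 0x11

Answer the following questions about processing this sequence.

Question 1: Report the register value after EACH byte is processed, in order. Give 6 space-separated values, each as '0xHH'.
0xEE 0xBE 0x72 0x84 0xA5 0x05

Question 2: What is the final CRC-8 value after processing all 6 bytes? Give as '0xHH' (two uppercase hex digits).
After byte 1 (0x88): reg=0xEE
After byte 2 (0xBD): reg=0xBE
After byte 3 (0x1B): reg=0x72
After byte 4 (0x9C): reg=0x84
After byte 5 (0xD2): reg=0xA5
After byte 6 (0x11): reg=0x05

Answer: 0x05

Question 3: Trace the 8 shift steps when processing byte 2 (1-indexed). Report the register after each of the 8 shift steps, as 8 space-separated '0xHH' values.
Answer: 0xA6 0x4B 0x96 0x2B 0x56 0xAC 0x5F 0xBE

Derivation:
After byte 1 (0x88): reg=0xEE
Register before byte 2: 0xEE
After XOR with byte 0xBD: 0x53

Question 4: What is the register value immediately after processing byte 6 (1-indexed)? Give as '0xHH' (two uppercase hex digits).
After byte 1 (0x88): reg=0xEE
After byte 2 (0xBD): reg=0xBE
After byte 3 (0x1B): reg=0x72
After byte 4 (0x9C): reg=0x84
After byte 5 (0xD2): reg=0xA5
After byte 6 (0x11): reg=0x05

Answer: 0x05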